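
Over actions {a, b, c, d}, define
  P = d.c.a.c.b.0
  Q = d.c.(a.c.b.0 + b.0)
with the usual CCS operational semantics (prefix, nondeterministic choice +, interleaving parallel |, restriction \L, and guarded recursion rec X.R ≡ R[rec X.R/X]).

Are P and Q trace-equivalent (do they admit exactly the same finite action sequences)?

LTS(P): 6 reachable states
  u0 = d.c.a.c.b.0 → -d-> u1
  u1 = c.a.c.b.0 → -c-> u2
  u2 = a.c.b.0 → -a-> u3
  u3 = c.b.0 → -c-> u4
  u4 = b.0 → -b-> u5
  u5 = 0 → ·
LTS(Q): 6 reachable states
  v0 = d.c.(a.c.b.0 + b.0) → -d-> v1
  v1 = c.(a.c.b.0 + b.0) → -c-> v2
  v2 = a.c.b.0 + b.0 → -a-> v3, -b-> v4
  v3 = c.b.0 → -c-> v5
  v4 = 0 → ·
  v5 = b.0 → -b-> v4
Run σ = ⟨dcb⟩ on Q: start {v0}
  [1] d ⇒ {v1}
  [2] c ⇒ {v2}
  [3] b ⇒ {v4}
  Q completes σ.
Run σ = ⟨dcb⟩ on P: start {u0}
  [1] d ⇒ {u1}
  [2] c ⇒ {u2}
  [3] b ⇒ ∅ (P stuck)

NO — witness ⟨dcb⟩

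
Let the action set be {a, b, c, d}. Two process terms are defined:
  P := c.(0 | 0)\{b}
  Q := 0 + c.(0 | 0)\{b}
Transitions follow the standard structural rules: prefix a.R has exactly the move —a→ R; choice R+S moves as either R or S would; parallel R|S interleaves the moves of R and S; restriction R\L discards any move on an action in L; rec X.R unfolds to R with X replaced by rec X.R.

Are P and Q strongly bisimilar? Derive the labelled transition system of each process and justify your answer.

P ~ Q

P's transition system — 2 states:
  m0 = c.(0 | 0)\{b} → -c-> m1
  m1 = (0 | 0)\{b} → stopped
Q's transition system — 2 states:
  n0 = 0 + c.(0 | 0)\{b} → -c-> n1
  n1 = (0 | 0)\{b} → stopped
Bisimilarity quotient blocks:
  B0 = {m0, n0}
  B1 = {m1, n1}
m0 ∈ B0, n0 ∈ B0 → same block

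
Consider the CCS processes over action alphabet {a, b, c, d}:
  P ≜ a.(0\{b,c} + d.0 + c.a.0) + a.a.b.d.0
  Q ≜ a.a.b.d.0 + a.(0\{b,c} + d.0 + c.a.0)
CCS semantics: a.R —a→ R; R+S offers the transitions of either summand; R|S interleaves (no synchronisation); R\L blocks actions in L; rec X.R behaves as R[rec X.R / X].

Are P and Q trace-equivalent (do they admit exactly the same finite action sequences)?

P's transition system — 7 states:
  u0 = a.(0\{b,c} + d.0 + c.a.0) + a.a.b.d.0 | -a-> u1, -a-> u2
  u1 = 0\{b,c} + d.0 + c.a.0 | -c-> u3, -d-> u4
  u2 = a.b.d.0 | -a-> u5
  u3 = a.0 | -a-> u4
  u4 = 0 | ∅
  u5 = b.d.0 | -b-> u6
  u6 = d.0 | -d-> u4
Q's transition system — 7 states:
  v0 = a.a.b.d.0 + a.(0\{b,c} + d.0 + c.a.0) | -a-> v1, -a-> v2
  v1 = 0\{b,c} + d.0 + c.a.0 | -c-> v3, -d-> v4
  v2 = a.b.d.0 | -a-> v5
  v3 = a.0 | -a-> v4
  v4 = 0 | ∅
  v5 = b.d.0 | -b-> v6
  v6 = d.0 | -d-> v4
Coarsest stable partition (strong bisimilarity classes):
  B0 = {u0, v0}
  B1 = {u2, v2}
  B2 = {u5, v5}
  B3 = {u6, v6}
  B4 = {u4, v4}
  B5 = {u1, v1}
  B6 = {u3, v3}
u0 ∈ B0, v0 ∈ B0 → same block
Bisimilar ⇒ trace-equivalent.

traces(P) = traces(Q)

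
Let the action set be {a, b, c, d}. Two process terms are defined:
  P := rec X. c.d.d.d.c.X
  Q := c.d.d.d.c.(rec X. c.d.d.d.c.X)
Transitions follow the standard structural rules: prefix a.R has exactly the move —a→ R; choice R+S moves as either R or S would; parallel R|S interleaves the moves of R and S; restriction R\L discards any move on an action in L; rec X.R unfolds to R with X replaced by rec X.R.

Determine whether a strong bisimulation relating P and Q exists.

Reachable graph of P (5 states):
  s0 = rec X. c.d.d.d.c.X ⊢ ··c··> s1
  s1 = d.d.d.c.(rec X. c.d.d.d.c.X) ⊢ ··d··> s2
  s2 = d.d.c.(rec X. c.d.d.d.c.X) ⊢ ··d··> s3
  s3 = d.c.(rec X. c.d.d.d.c.X) ⊢ ··d··> s4
  s4 = c.(rec X. c.d.d.d.c.X) ⊢ ··c··> s0
Reachable graph of Q (6 states):
  t0 = c.d.d.d.c.(rec X. c.d.d.d.c.X) ⊢ ··c··> t1
  t1 = d.d.d.c.(rec X. c.d.d.d.c.X) ⊢ ··d··> t2
  t2 = d.d.c.(rec X. c.d.d.d.c.X) ⊢ ··d··> t3
  t3 = d.c.(rec X. c.d.d.d.c.X) ⊢ ··d··> t4
  t4 = c.(rec X. c.d.d.d.c.X) ⊢ ··c··> t5
  t5 = rec X. c.d.d.d.c.X ⊢ ··c··> t1
Coarsest stable partition (strong bisimilarity classes):
  B0 = {s0, t0, t5}
  B1 = {s1, t1}
  B2 = {s2, t2}
  B3 = {s3, t3}
  B4 = {s4, t4}
s0 ∈ B0, t0 ∈ B0 → same block

P ~ Q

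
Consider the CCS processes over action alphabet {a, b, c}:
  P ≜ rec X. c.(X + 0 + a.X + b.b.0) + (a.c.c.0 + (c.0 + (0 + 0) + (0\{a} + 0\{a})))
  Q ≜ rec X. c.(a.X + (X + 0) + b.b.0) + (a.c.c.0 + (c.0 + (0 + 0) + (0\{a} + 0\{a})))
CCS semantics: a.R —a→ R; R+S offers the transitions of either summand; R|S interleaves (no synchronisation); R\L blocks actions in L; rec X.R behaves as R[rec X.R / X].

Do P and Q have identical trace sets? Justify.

YES

P's transition system — 6 states:
  s0 = rec X. c.(X + 0 + a.X + b.b.0) + (a.c.c.0 + (c.0 + (0 + 0) + (0\{a} + 0\{a}))) :: =a=> s1, =c=> s2, =c=> s3
  s1 = c.c.0 :: =c=> s4
  s2 = (rec X. c.(X + 0 + a.X + b.b.0) + (a.c.c.0 + (c.0 + (0 + 0) + (0\{a} + 0\{a})))) + 0 + a.(rec X. c.(X + 0 + a.X + b.b.0) + (a.c.c.0 + (c.0 + (0 + 0) + (0\{a} + 0\{a})))) + b.b.0 :: =a=> s0, =a=> s1, =b=> s5, =c=> s2, =c=> s3
  s3 = 0 :: (no moves)
  s4 = c.0 :: =c=> s3
  s5 = b.0 :: =b=> s3
Q's transition system — 6 states:
  t0 = rec X. c.(a.X + (X + 0) + b.b.0) + (a.c.c.0 + (c.0 + (0 + 0) + (0\{a} + 0\{a}))) :: =a=> t1, =c=> t2, =c=> t3
  t1 = c.c.0 :: =c=> t4
  t2 = 0 :: (no moves)
  t3 = a.(rec X. c.(a.X + (X + 0) + b.b.0) + (a.c.c.0 + (c.0 + (0 + 0) + (0\{a} + 0\{a})))) + ((rec X. c.(a.X + (X + 0) + b.b.0) + (a.c.c.0 + (c.0 + (0 + 0) + (0\{a} + 0\{a})))) + 0) + b.b.0 :: =a=> t0, =a=> t1, =b=> t5, =c=> t2, =c=> t3
  t4 = c.0 :: =c=> t2
  t5 = b.0 :: =b=> t2
Partition-refinement fixed point:
  B0 = {s0, t0}
  B1 = {s1, t1}
  B2 = {s4, t4}
  B3 = {s3, t2}
  B4 = {s2, t3}
  B5 = {s5, t5}
s0 ∈ B0, t0 ∈ B0 → same block
Bisimilar ⇒ trace-equivalent.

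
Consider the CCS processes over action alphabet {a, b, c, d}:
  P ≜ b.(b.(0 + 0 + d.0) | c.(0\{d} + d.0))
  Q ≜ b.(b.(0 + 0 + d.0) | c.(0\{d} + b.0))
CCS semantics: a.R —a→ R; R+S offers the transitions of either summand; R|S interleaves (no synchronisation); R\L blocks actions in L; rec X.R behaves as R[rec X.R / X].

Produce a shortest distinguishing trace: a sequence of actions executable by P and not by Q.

bcd

Reachable graph of P (10 states):
  m0 = b.(b.(0 + 0 + d.0) | c.(0\{d} + d.0)) has moves --b--▸ m1
  m1 = b.(0 + 0 + d.0) | c.(0\{d} + d.0) has moves --b--▸ m2, --c--▸ m3
  m2 = (0 + 0 + d.0) | c.(0\{d} + d.0) has moves --c--▸ m4, --d--▸ m5
  m3 = b.(0 + 0 + d.0) | (0\{d} + d.0) has moves --b--▸ m4, --d--▸ m6
  m4 = (0 + 0 + d.0) | (0\{d} + d.0) has moves --d--▸ m7, --d--▸ m8
  m5 = 0 | c.(0\{d} + d.0) has moves --c--▸ m8
  m6 = b.(0 + 0 + d.0) | 0 has moves --b--▸ m7
  m7 = (0 + 0 + d.0) | 0 has moves --d--▸ m9
  m8 = 0 | (0\{d} + d.0) has moves --d--▸ m9
  m9 = 0 | 0 has moves ·
Reachable graph of Q (10 states):
  n0 = b.(b.(0 + 0 + d.0) | c.(0\{d} + b.0)) has moves --b--▸ n1
  n1 = b.(0 + 0 + d.0) | c.(0\{d} + b.0) has moves --b--▸ n2, --c--▸ n3
  n2 = (0 + 0 + d.0) | c.(0\{d} + b.0) has moves --c--▸ n4, --d--▸ n5
  n3 = b.(0 + 0 + d.0) | (0\{d} + b.0) has moves --b--▸ n4, --b--▸ n6
  n4 = (0 + 0 + d.0) | (0\{d} + b.0) has moves --b--▸ n7, --d--▸ n8
  n5 = 0 | c.(0\{d} + b.0) has moves --c--▸ n8
  n6 = b.(0 + 0 + d.0) | 0 has moves --b--▸ n7
  n7 = (0 + 0 + d.0) | 0 has moves --d--▸ n9
  n8 = 0 | (0\{d} + b.0) has moves --b--▸ n9
  n9 = 0 | 0 has moves ·
Trace ⟨bcd⟩ through P, begin at {m0}:
  [1] b ⇒ {m1}
  [2] c ⇒ {m3}
  [3] d ⇒ {m6}
  — P admits the full trace.
Trace ⟨bcd⟩ through Q, begin at {n0}:
  [1] b ⇒ {n1}
  [2] c ⇒ {n3}
  [3] d ⇒ ∅ (Q stuck)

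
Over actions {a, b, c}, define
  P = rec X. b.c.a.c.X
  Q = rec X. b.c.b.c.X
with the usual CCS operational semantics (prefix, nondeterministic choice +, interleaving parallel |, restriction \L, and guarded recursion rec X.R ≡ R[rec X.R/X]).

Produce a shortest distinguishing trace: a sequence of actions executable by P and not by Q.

P's transition system — 4 states:
  p0 = rec X. b.c.a.c.X ⊢ —b→ p1
  p1 = c.a.c.(rec X. b.c.a.c.X) ⊢ —c→ p2
  p2 = a.c.(rec X. b.c.a.c.X) ⊢ —a→ p3
  p3 = c.(rec X. b.c.a.c.X) ⊢ —c→ p0
Q's transition system — 4 states:
  q0 = rec X. b.c.b.c.X ⊢ —b→ q1
  q1 = c.b.c.(rec X. b.c.b.c.X) ⊢ —c→ q2
  q2 = b.c.(rec X. b.c.b.c.X) ⊢ —b→ q3
  q3 = c.(rec X. b.c.b.c.X) ⊢ —c→ q0
Run σ = ⟨bca⟩ on P: start {p0}
  step 1 (b): {p1}
  step 2 (c): {p2}
  step 3 (a): {p3}
  — P admits the full trace.
Run σ = ⟨bca⟩ on Q: start {q0}
  step 1 (b): {q1}
  step 2 (c): {q2}
  step 3 (a): ∅ (Q stuck)

bca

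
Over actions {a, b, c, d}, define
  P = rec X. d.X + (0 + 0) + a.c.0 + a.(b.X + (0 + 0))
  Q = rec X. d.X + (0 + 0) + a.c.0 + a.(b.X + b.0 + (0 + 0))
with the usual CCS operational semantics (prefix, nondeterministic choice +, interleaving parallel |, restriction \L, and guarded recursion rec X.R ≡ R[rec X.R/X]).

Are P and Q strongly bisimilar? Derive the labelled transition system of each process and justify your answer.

P ≁ Q

LTS(P): 4 reachable states
  s0 = rec X. d.X + (0 + 0) + a.c.0 + a.(b.X + (0 + 0)) :: -a-> s1, -a-> s2, -d-> s0
  s1 = b.(rec X. d.X + (0 + 0) + a.c.0 + a.(b.X + (0 + 0))) + (0 + 0) :: -b-> s0
  s2 = c.0 :: -c-> s3
  s3 = 0 :: ∅
LTS(Q): 4 reachable states
  t0 = rec X. d.X + (0 + 0) + a.c.0 + a.(b.X + b.0 + (0 + 0)) :: -a-> t1, -a-> t2, -d-> t0
  t1 = b.(rec X. d.X + (0 + 0) + a.c.0 + a.(b.X + b.0 + (0 + 0))) + b.0 + (0 + 0) :: -b-> t0, -b-> t3
  t2 = c.0 :: -c-> t3
  t3 = 0 :: ∅
Partition-refinement fixed point:
  B0 = {s0}
  B1 = {s1}
  B2 = {s2, t2}
  B3 = {s3, t3}
  B4 = {t0}
  B5 = {t1}
s0 ∈ B0, t0 ∈ B4 → different blocks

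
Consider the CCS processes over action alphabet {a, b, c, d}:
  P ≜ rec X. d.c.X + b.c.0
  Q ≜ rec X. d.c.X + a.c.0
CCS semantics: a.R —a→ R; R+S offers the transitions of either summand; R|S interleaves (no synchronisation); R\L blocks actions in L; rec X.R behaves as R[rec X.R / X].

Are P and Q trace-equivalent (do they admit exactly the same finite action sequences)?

P's transition system — 4 states:
  p0 = rec X. d.c.X + b.c.0 ⊢ —b→ p1, —d→ p2
  p1 = c.0 ⊢ —c→ p3
  p2 = c.(rec X. d.c.X + b.c.0) ⊢ —c→ p0
  p3 = 0 ⊢ deadlocked
Q's transition system — 4 states:
  q0 = rec X. d.c.X + a.c.0 ⊢ —a→ q1, —d→ q2
  q1 = c.0 ⊢ —c→ q3
  q2 = c.(rec X. d.c.X + a.c.0) ⊢ —c→ q0
  q3 = 0 ⊢ deadlocked
Executing b from P (initial set {p0}):
  step 1 (b): {p1}
  — P admits the full trace.
Executing b from Q (initial set {q0}):
  step 1 (b): no successor for Q

traces(P) ≠ traces(Q) — witness ⟨b⟩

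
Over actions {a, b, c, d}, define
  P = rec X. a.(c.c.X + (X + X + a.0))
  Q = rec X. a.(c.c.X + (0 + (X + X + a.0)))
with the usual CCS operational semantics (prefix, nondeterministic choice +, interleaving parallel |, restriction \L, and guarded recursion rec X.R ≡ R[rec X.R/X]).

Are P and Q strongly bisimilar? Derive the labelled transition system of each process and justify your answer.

Reachable graph of P (4 states):
  s0 = rec X. a.(c.c.X + (X + X + a.0)) → =a=> s1
  s1 = c.c.(rec X. a.(c.c.X + (X + X + a.0))) + ((rec X. a.(c.c.X + (X + X + a.0))) + (rec X. a.(c.c.X + (X + X + a.0))) + a.0) → =a=> s1, =a=> s2, =c=> s3
  s2 = 0 → (no moves)
  s3 = c.(rec X. a.(c.c.X + (X + X + a.0))) → =c=> s0
Reachable graph of Q (4 states):
  t0 = rec X. a.(c.c.X + (0 + (X + X + a.0))) → =a=> t1
  t1 = c.c.(rec X. a.(c.c.X + (0 + (X + X + a.0)))) + (0 + ((rec X. a.(c.c.X + (0 + (X + X + a.0)))) + (rec X. a.(c.c.X + (0 + (X + X + a.0)))) + a.0)) → =a=> t1, =a=> t2, =c=> t3
  t2 = 0 → (no moves)
  t3 = c.(rec X. a.(c.c.X + (0 + (X + X + a.0)))) → =c=> t0
Bisimilarity quotient blocks:
  B0 = {s0, t0}
  B1 = {s1, t1}
  B2 = {s2, t2}
  B3 = {s3, t3}
s0 ∈ B0, t0 ∈ B0 → same block

bisimilar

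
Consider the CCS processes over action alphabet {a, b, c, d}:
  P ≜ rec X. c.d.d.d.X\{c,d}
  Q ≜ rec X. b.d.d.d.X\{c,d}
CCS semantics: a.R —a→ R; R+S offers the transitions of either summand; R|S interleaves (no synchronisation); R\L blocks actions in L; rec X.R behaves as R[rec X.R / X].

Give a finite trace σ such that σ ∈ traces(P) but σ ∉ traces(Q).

P's transition system — 5 states:
  u0 = rec X. c.d.d.d.X\{c,d} | =c=> u1
  u1 = d.d.d.(rec X. c.d.d.d.X\{c,d})\{c,d} | =d=> u2
  u2 = d.d.(rec X. c.d.d.d.X\{c,d})\{c,d} | =d=> u3
  u3 = d.(rec X. c.d.d.d.X\{c,d})\{c,d} | =d=> u4
  u4 = (rec X. c.d.d.d.X\{c,d})\{c,d} | (no moves)
Q's transition system — 6 states:
  v0 = rec X. b.d.d.d.X\{c,d} | =b=> v1
  v1 = d.d.d.(rec X. b.d.d.d.X\{c,d})\{c,d} | =d=> v2
  v2 = d.d.(rec X. b.d.d.d.X\{c,d})\{c,d} | =d=> v3
  v3 = d.(rec X. b.d.d.d.X\{c,d})\{c,d} | =d=> v4
  v4 = (rec X. b.d.d.d.X\{c,d})\{c,d} | =b=> v5
  v5 = (d.d.d.(rec X. b.d.d.d.X\{c,d})\{c,d})\{c,d} | (no moves)
Trace ⟨c⟩ through P, begin at {u0}:
  step 1 (c): {u1}
  — P admits the full trace.
Trace ⟨c⟩ through Q, begin at {v0}:
  step 1 (c): no successor for Q

c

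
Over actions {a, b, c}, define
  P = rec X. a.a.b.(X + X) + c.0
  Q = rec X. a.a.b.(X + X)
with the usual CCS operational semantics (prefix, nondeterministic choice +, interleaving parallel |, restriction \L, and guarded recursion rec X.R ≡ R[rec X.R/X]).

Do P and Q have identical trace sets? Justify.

LTS(P): 5 reachable states
  u0 = rec X. a.a.b.(X + X) + c.0 ⊢ --a--▸ u1, --c--▸ u2
  u1 = a.b.((rec X. a.a.b.(X + X) + c.0) + (rec X. a.a.b.(X + X) + c.0)) ⊢ --a--▸ u3
  u2 = 0 ⊢ stopped
  u3 = b.((rec X. a.a.b.(X + X) + c.0) + (rec X. a.a.b.(X + X) + c.0)) ⊢ --b--▸ u4
  u4 = (rec X. a.a.b.(X + X) + c.0) + (rec X. a.a.b.(X + X) + c.0) ⊢ --a--▸ u1, --c--▸ u2
LTS(Q): 4 reachable states
  v0 = rec X. a.a.b.(X + X) ⊢ --a--▸ v1
  v1 = a.b.((rec X. a.a.b.(X + X)) + (rec X. a.a.b.(X + X))) ⊢ --a--▸ v2
  v2 = b.((rec X. a.a.b.(X + X)) + (rec X. a.a.b.(X + X))) ⊢ --b--▸ v3
  v3 = (rec X. a.a.b.(X + X)) + (rec X. a.a.b.(X + X)) ⊢ --a--▸ v1
Run σ = ⟨c⟩ on P: start {u0}
  [1] c ⇒ {u2}
  ✓ P
Run σ = ⟨c⟩ on Q: start {v0}
  [1] c ⇒ ∅  — Q cannot continue

traces(P) ≠ traces(Q) — witness ⟨c⟩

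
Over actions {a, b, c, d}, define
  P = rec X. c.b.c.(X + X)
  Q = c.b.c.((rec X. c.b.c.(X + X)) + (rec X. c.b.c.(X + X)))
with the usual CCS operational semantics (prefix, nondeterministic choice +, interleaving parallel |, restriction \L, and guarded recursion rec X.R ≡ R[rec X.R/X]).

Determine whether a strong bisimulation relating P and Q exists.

P's transition system — 4 states:
  p0 = rec X. c.b.c.(X + X) → —c→ p1
  p1 = b.c.((rec X. c.b.c.(X + X)) + (rec X. c.b.c.(X + X))) → —b→ p2
  p2 = c.((rec X. c.b.c.(X + X)) + (rec X. c.b.c.(X + X))) → —c→ p3
  p3 = (rec X. c.b.c.(X + X)) + (rec X. c.b.c.(X + X)) → —c→ p1
Q's transition system — 4 states:
  q0 = c.b.c.((rec X. c.b.c.(X + X)) + (rec X. c.b.c.(X + X))) → —c→ q1
  q1 = b.c.((rec X. c.b.c.(X + X)) + (rec X. c.b.c.(X + X))) → —b→ q2
  q2 = c.((rec X. c.b.c.(X + X)) + (rec X. c.b.c.(X + X))) → —c→ q3
  q3 = (rec X. c.b.c.(X + X)) + (rec X. c.b.c.(X + X)) → —c→ q1
Coarsest stable partition (strong bisimilarity classes):
  B0 = {p0, p3, q0, q3}
  B1 = {p1, q1}
  B2 = {p2, q2}
p0 ∈ B0, q0 ∈ B0 → same block

P ~ Q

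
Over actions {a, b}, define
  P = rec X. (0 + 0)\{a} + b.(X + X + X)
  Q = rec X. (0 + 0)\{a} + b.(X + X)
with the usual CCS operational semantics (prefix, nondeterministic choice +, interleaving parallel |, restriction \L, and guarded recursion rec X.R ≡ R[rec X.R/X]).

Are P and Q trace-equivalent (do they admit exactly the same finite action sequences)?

trace-equivalent

Reachable graph of P (2 states):
  u0 = rec X. (0 + 0)\{a} + b.(X + X + X) | =b=> u1
  u1 = (rec X. (0 + 0)\{a} + b.(X + X + X)) + (rec X. (0 + 0)\{a} + b.(X + X + X)) + (rec X. (0 + 0)\{a} + b.(X + X + X)) | =b=> u1
Reachable graph of Q (2 states):
  v0 = rec X. (0 + 0)\{a} + b.(X + X) | =b=> v1
  v1 = (rec X. (0 + 0)\{a} + b.(X + X)) + (rec X. (0 + 0)\{a} + b.(X + X)) | =b=> v1
Bisimilarity quotient blocks:
  B0 = {u0, u1, v0, v1}
u0 ∈ B0, v0 ∈ B0 → same block
Bisimilar ⇒ trace-equivalent.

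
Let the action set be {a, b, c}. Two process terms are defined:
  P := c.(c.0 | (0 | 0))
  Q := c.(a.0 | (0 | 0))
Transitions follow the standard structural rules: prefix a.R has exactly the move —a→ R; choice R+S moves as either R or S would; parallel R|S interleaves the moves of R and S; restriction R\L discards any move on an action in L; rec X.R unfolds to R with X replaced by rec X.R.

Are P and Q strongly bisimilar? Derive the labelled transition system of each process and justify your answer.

LTS(P): 3 reachable states
  u0 = c.(c.0 | (0 | 0)) ⊢ —c→ u1
  u1 = c.0 | (0 | 0) ⊢ —c→ u2
  u2 = 0 | (0 | 0) ⊢ deadlocked
LTS(Q): 3 reachable states
  v0 = c.(a.0 | (0 | 0)) ⊢ —c→ v1
  v1 = a.0 | (0 | 0) ⊢ —a→ v2
  v2 = 0 | (0 | 0) ⊢ deadlocked
Partition-refinement fixed point:
  B0 = {u0}
  B1 = {u1}
  B2 = {u2, v2}
  B3 = {v0}
  B4 = {v1}
u0 ∈ B0, v0 ∈ B3 → different blocks

NO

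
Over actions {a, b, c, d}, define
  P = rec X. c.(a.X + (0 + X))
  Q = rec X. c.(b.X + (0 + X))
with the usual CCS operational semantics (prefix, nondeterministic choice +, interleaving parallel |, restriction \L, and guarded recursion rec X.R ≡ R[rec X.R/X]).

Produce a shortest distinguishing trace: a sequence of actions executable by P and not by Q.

Reachable graph of P (2 states):
  u0 = rec X. c.(a.X + (0 + X)) :: ··c··> u1
  u1 = a.(rec X. c.(a.X + (0 + X))) + (0 + (rec X. c.(a.X + (0 + X)))) :: ··a··> u0, ··c··> u1
Reachable graph of Q (2 states):
  v0 = rec X. c.(b.X + (0 + X)) :: ··c··> v1
  v1 = b.(rec X. c.(b.X + (0 + X))) + (0 + (rec X. c.(b.X + (0 + X)))) :: ··b··> v0, ··c··> v1
Executing ca from P (initial set {u0}):
  [1] c ⇒ {u1}
  [2] a ⇒ {u0}
  ✓ P
Executing ca from Q (initial set {v0}):
  [1] c ⇒ {v1}
  [2] a ⇒ ∅ (Q stuck)

ca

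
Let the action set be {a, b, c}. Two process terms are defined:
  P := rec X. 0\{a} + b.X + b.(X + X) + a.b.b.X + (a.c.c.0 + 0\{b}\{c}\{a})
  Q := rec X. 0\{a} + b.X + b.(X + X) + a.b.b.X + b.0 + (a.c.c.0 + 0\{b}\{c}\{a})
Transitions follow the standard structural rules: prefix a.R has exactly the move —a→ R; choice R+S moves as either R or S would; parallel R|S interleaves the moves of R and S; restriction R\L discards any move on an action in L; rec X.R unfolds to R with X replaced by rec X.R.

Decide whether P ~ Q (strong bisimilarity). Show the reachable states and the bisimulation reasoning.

P ≁ Q

P's transition system — 7 states:
  m0 = rec X. 0\{a} + b.X + b.(X + X) + a.b.b.X + (a.c.c.0 + 0\{b}\{c}\{a}) :: —a→ m1, —a→ m2, —b→ m0, —b→ m3
  m1 = b.b.(rec X. 0\{a} + b.X + b.(X + X) + a.b.b.X + (a.c.c.0 + 0\{b}\{c}\{a})) :: —b→ m4
  m2 = c.c.0 :: —c→ m5
  m3 = (rec X. 0\{a} + b.X + b.(X + X) + a.b.b.X + (a.c.c.0 + 0\{b}\{c}\{a})) + (rec X. 0\{a} + b.X + b.(X + X) + a.b.b.X + (a.c.c.0 + 0\{b}\{c}\{a})) :: —a→ m1, —a→ m2, —b→ m0, —b→ m3
  m4 = b.(rec X. 0\{a} + b.X + b.(X + X) + a.b.b.X + (a.c.c.0 + 0\{b}\{c}\{a})) :: —b→ m0
  m5 = c.0 :: —c→ m6
  m6 = 0 :: stopped
Q's transition system — 7 states:
  n0 = rec X. 0\{a} + b.X + b.(X + X) + a.b.b.X + b.0 + (a.c.c.0 + 0\{b}\{c}\{a}) :: —a→ n1, —a→ n2, —b→ n0, —b→ n3, —b→ n4
  n1 = b.b.(rec X. 0\{a} + b.X + b.(X + X) + a.b.b.X + b.0 + (a.c.c.0 + 0\{b}\{c}\{a})) :: —b→ n5
  n2 = c.c.0 :: —c→ n6
  n3 = (rec X. 0\{a} + b.X + b.(X + X) + a.b.b.X + b.0 + (a.c.c.0 + 0\{b}\{c}\{a})) + (rec X. 0\{a} + b.X + b.(X + X) + a.b.b.X + b.0 + (a.c.c.0 + 0\{b}\{c}\{a})) :: —a→ n1, —a→ n2, —b→ n0, —b→ n3, —b→ n4
  n4 = 0 :: stopped
  n5 = b.(rec X. 0\{a} + b.X + b.(X + X) + a.b.b.X + b.0 + (a.c.c.0 + 0\{b}\{c}\{a})) :: —b→ n0
  n6 = c.0 :: —c→ n4
Bisimilarity quotient blocks:
  B0 = {m0, m3}
  B1 = {m2, n2}
  B2 = {m5, n6}
  B3 = {m6, n4}
  B4 = {m1}
  B5 = {m4}
  B6 = {n0, n3}
  B7 = {n1}
  B8 = {n5}
m0 ∈ B0, n0 ∈ B6 → different blocks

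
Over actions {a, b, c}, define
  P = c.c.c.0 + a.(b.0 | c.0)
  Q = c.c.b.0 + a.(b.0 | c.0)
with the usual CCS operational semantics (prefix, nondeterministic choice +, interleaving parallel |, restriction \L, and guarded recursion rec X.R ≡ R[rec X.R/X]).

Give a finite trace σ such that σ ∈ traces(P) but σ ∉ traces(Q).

ccc

Reachable graph of P (8 states):
  p0 = c.c.c.0 + a.(b.0 | c.0) has moves ··a··> p1, ··c··> p2
  p1 = b.0 | c.0 has moves ··b··> p3, ··c··> p4
  p2 = c.c.0 has moves ··c··> p5
  p3 = 0 | c.0 has moves ··c··> p6
  p4 = b.0 | 0 has moves ··b··> p6
  p5 = c.0 has moves ··c··> p7
  p6 = 0 | 0 has moves (no moves)
  p7 = 0 has moves (no moves)
Reachable graph of Q (8 states):
  q0 = c.c.b.0 + a.(b.0 | c.0) has moves ··a··> q1, ··c··> q2
  q1 = b.0 | c.0 has moves ··b··> q3, ··c··> q4
  q2 = c.b.0 has moves ··c··> q5
  q3 = 0 | c.0 has moves ··c··> q6
  q4 = b.0 | 0 has moves ··b··> q6
  q5 = b.0 has moves ··b··> q7
  q6 = 0 | 0 has moves (no moves)
  q7 = 0 has moves (no moves)
Run σ = ⟨ccc⟩ on P: start {p0}
  [1] c ⇒ {p2}
  [2] c ⇒ {p5}
  [3] c ⇒ {p7}
  P completes σ.
Run σ = ⟨ccc⟩ on Q: start {q0}
  [1] c ⇒ {q2}
  [2] c ⇒ {q5}
  [3] c ⇒ no successor for Q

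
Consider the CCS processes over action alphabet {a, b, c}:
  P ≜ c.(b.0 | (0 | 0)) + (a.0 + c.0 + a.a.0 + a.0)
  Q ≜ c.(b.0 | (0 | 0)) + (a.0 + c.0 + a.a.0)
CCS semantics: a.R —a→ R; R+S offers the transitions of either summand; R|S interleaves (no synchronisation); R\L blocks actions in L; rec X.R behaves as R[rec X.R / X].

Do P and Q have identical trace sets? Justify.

traces(P) = traces(Q)

LTS(P): 5 reachable states
  p0 = c.(b.0 | (0 | 0)) + (a.0 + c.0 + a.a.0 + a.0) :: --a--▸ p1, --a--▸ p2, --c--▸ p1, --c--▸ p3
  p1 = 0 :: ·
  p2 = a.0 :: --a--▸ p1
  p3 = b.0 | (0 | 0) :: --b--▸ p4
  p4 = 0 | (0 | 0) :: ·
LTS(Q): 5 reachable states
  q0 = c.(b.0 | (0 | 0)) + (a.0 + c.0 + a.a.0) :: --a--▸ q1, --a--▸ q2, --c--▸ q1, --c--▸ q3
  q1 = 0 :: ·
  q2 = a.0 :: --a--▸ q1
  q3 = b.0 | (0 | 0) :: --b--▸ q4
  q4 = 0 | (0 | 0) :: ·
Bisimilarity quotient blocks:
  B0 = {p0, q0}
  B1 = {p1, p4, q1, q4}
  B2 = {p2, q2}
  B3 = {p3, q3}
p0 ∈ B0, q0 ∈ B0 → same block
Bisimilar ⇒ trace-equivalent.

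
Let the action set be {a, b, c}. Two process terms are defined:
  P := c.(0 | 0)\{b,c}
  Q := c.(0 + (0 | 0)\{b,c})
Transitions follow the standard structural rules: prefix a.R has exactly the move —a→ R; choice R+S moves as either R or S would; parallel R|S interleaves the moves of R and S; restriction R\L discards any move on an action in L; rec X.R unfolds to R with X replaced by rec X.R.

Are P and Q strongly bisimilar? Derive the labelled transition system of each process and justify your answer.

LTS(P): 2 reachable states
  p0 = c.(0 | 0)\{b,c} | =c=> p1
  p1 = (0 | 0)\{b,c} | stopped
LTS(Q): 2 reachable states
  q0 = c.(0 + (0 | 0)\{b,c}) | =c=> q1
  q1 = 0 + (0 | 0)\{b,c} | stopped
Coarsest stable partition (strong bisimilarity classes):
  B0 = {p0, q0}
  B1 = {p1, q1}
p0 ∈ B0, q0 ∈ B0 → same block

bisimilar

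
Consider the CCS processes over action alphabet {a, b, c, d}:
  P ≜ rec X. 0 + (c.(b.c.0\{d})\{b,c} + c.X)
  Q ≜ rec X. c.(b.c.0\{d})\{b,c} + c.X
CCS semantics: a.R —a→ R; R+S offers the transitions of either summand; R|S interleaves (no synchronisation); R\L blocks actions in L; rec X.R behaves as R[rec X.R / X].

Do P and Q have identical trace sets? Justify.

LTS(P): 2 reachable states
  m0 = rec X. 0 + (c.(b.c.0\{d})\{b,c} + c.X) has moves =c=> m0, =c=> m1
  m1 = (b.c.0\{d})\{b,c} has moves ·
LTS(Q): 2 reachable states
  n0 = rec X. c.(b.c.0\{d})\{b,c} + c.X has moves =c=> n0, =c=> n1
  n1 = (b.c.0\{d})\{b,c} has moves ·
Bisimilarity quotient blocks:
  B0 = {m0, n0}
  B1 = {m1, n1}
m0 ∈ B0, n0 ∈ B0 → same block
Bisimilar ⇒ trace-equivalent.

trace-equivalent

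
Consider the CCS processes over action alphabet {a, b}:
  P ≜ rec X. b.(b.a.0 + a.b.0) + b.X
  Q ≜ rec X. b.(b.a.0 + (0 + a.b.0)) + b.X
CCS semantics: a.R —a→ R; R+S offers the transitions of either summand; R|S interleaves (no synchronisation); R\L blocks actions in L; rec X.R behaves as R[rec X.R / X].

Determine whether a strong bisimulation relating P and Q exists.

LTS(P): 5 reachable states
  u0 = rec X. b.(b.a.0 + a.b.0) + b.X has moves —b→ u0, —b→ u1
  u1 = b.a.0 + a.b.0 has moves —a→ u2, —b→ u3
  u2 = b.0 has moves —b→ u4
  u3 = a.0 has moves —a→ u4
  u4 = 0 has moves ∅
LTS(Q): 5 reachable states
  v0 = rec X. b.(b.a.0 + (0 + a.b.0)) + b.X has moves —b→ v0, —b→ v1
  v1 = b.a.0 + (0 + a.b.0) has moves —a→ v2, —b→ v3
  v2 = b.0 has moves —b→ v4
  v3 = a.0 has moves —a→ v4
  v4 = 0 has moves ∅
Coarsest stable partition (strong bisimilarity classes):
  B0 = {u0, v0}
  B1 = {u1, v1}
  B2 = {u2, v2}
  B3 = {u4, v4}
  B4 = {u3, v3}
u0 ∈ B0, v0 ∈ B0 → same block

bisimilar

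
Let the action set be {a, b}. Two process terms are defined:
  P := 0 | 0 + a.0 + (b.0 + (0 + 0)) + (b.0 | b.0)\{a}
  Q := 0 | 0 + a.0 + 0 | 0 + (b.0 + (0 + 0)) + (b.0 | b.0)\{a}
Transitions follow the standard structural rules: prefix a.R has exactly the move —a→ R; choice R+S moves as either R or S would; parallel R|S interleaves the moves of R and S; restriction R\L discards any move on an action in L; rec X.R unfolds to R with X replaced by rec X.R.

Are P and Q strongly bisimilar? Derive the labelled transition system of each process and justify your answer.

YES

Reachable graph of P (5 states):
  s0 = 0 | 0 + a.0 + (b.0 + (0 + 0)) + (b.0 | b.0)\{a} | -a-> s1, -b-> s1, -b-> s2, -b-> s3
  s1 = 0 | (no moves)
  s2 = (0 | b.0)\{a} | -b-> s4
  s3 = (b.0 | 0)\{a} | -b-> s4
  s4 = (0 | 0)\{a} | (no moves)
Reachable graph of Q (5 states):
  t0 = 0 | 0 + a.0 + 0 | 0 + (b.0 + (0 + 0)) + (b.0 | b.0)\{a} | -a-> t1, -b-> t1, -b-> t2, -b-> t3
  t1 = 0 | (no moves)
  t2 = (0 | b.0)\{a} | -b-> t4
  t3 = (b.0 | 0)\{a} | -b-> t4
  t4 = (0 | 0)\{a} | (no moves)
Bisimilarity quotient blocks:
  B0 = {s0, t0}
  B1 = {s1, s4, t1, t4}
  B2 = {s2, s3, t2, t3}
s0 ∈ B0, t0 ∈ B0 → same block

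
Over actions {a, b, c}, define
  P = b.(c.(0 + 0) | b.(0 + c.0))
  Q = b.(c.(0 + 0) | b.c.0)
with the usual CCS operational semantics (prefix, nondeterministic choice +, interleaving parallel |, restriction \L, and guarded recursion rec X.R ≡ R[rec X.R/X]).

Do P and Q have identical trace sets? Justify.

YES

LTS(P): 7 reachable states
  s0 = b.(c.(0 + 0) | b.(0 + c.0)) | —b→ s1
  s1 = c.(0 + 0) | b.(0 + c.0) | —b→ s2, —c→ s3
  s2 = c.(0 + 0) | (0 + c.0) | —c→ s4, —c→ s5
  s3 = (0 + 0) | b.(0 + c.0) | —b→ s4
  s4 = (0 + 0) | (0 + c.0) | —c→ s6
  s5 = c.(0 + 0) | 0 | —c→ s6
  s6 = (0 + 0) | 0 | stopped
LTS(Q): 7 reachable states
  t0 = b.(c.(0 + 0) | b.c.0) | —b→ t1
  t1 = c.(0 + 0) | b.c.0 | —b→ t2, —c→ t3
  t2 = c.(0 + 0) | c.0 | —c→ t4, —c→ t5
  t3 = (0 + 0) | b.c.0 | —b→ t4
  t4 = (0 + 0) | c.0 | —c→ t6
  t5 = c.(0 + 0) | 0 | —c→ t6
  t6 = (0 + 0) | 0 | stopped
Coarsest stable partition (strong bisimilarity classes):
  B0 = {s0, t0}
  B1 = {s1, t1}
  B2 = {s2, t2}
  B3 = {s4, s5, t4, t5}
  B4 = {s6, t6}
  B5 = {s3, t3}
s0 ∈ B0, t0 ∈ B0 → same block
Bisimilar ⇒ trace-equivalent.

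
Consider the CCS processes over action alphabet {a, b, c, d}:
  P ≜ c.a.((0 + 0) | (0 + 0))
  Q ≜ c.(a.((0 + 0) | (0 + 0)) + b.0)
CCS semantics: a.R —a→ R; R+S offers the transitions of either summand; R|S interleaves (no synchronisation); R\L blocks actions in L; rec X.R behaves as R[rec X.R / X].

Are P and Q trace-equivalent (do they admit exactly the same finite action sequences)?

NO — witness ⟨cb⟩

LTS(P): 3 reachable states
  m0 = c.a.((0 + 0) | (0 + 0)) :: —c→ m1
  m1 = a.((0 + 0) | (0 + 0)) :: —a→ m2
  m2 = (0 + 0) | (0 + 0) :: ∅
LTS(Q): 4 reachable states
  n0 = c.(a.((0 + 0) | (0 + 0)) + b.0) :: —c→ n1
  n1 = a.((0 + 0) | (0 + 0)) + b.0 :: —a→ n2, —b→ n3
  n2 = (0 + 0) | (0 + 0) :: ∅
  n3 = 0 :: ∅
Executing cb from Q (initial set {n0}):
  [1] c ⇒ {n1}
  [2] b ⇒ {n3}
  Q completes σ.
Executing cb from P (initial set {m0}):
  [1] c ⇒ {m1}
  [2] b ⇒ ∅ (P stuck)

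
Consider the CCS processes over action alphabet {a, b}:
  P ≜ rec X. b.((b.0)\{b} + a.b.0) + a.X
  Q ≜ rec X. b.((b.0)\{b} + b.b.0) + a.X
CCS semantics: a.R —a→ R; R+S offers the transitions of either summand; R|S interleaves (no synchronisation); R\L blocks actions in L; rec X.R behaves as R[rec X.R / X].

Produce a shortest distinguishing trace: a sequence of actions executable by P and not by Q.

ba

Reachable graph of P (4 states):
  u0 = rec X. b.((b.0)\{b} + a.b.0) + a.X → -a-> u0, -b-> u1
  u1 = (b.0)\{b} + a.b.0 → -a-> u2
  u2 = b.0 → -b-> u3
  u3 = 0 → (no moves)
Reachable graph of Q (4 states):
  v0 = rec X. b.((b.0)\{b} + b.b.0) + a.X → -a-> v0, -b-> v1
  v1 = (b.0)\{b} + b.b.0 → -b-> v2
  v2 = b.0 → -b-> v3
  v3 = 0 → (no moves)
Executing ba from P (initial set {u0}):
  step 1 (b): {u1}
  step 2 (a): {u2}
  ✓ P
Executing ba from Q (initial set {v0}):
  step 1 (b): {v1}
  step 2 (a): ∅  — Q cannot continue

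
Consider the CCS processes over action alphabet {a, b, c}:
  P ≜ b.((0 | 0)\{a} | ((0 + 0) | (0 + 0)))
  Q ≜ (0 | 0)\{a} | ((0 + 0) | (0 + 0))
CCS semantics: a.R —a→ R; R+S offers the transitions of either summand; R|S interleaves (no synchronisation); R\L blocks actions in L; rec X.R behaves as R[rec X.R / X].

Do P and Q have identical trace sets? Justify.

Reachable graph of P (2 states):
  m0 = b.((0 | 0)\{a} | ((0 + 0) | (0 + 0))) :: --b--▸ m1
  m1 = (0 | 0)\{a} | ((0 + 0) | (0 + 0)) :: ∅
Reachable graph of Q (1 states):
  n0 = (0 | 0)\{a} | ((0 + 0) | (0 + 0)) :: ∅
Trace ⟨b⟩ through P, begin at {m0}:
  step 1 (b): {m1}
  ✓ P
Trace ⟨b⟩ through Q, begin at {n0}:
  step 1 (b): no successor for Q

NO — witness ⟨b⟩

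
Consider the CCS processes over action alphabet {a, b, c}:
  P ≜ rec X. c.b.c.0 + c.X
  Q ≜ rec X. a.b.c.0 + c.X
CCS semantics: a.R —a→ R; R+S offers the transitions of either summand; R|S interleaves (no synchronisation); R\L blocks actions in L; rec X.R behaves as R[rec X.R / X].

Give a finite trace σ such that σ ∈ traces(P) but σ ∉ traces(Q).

Reachable graph of P (4 states):
  m0 = rec X. c.b.c.0 + c.X → --c--▸ m0, --c--▸ m1
  m1 = b.c.0 → --b--▸ m2
  m2 = c.0 → --c--▸ m3
  m3 = 0 → ·
Reachable graph of Q (4 states):
  n0 = rec X. a.b.c.0 + c.X → --a--▸ n1, --c--▸ n0
  n1 = b.c.0 → --b--▸ n2
  n2 = c.0 → --c--▸ n3
  n3 = 0 → ·
Run σ = ⟨cb⟩ on P: start {m0}
  [1] c ⇒ {m0, m1}
  [2] b ⇒ {m2}
  — P admits the full trace.
Run σ = ⟨cb⟩ on Q: start {n0}
  [1] c ⇒ {n0}
  [2] b ⇒ no successor for Q

cb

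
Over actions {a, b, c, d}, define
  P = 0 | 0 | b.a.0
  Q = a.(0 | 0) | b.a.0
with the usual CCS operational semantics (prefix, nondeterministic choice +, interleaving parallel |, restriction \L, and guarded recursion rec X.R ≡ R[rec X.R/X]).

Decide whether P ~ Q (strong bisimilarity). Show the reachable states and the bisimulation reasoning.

P ≁ Q

Reachable graph of P (3 states):
  m0 = 0 | 0 | b.a.0 | =b=> m1
  m1 = 0 | 0 | a.0 | =a=> m2
  m2 = 0 | 0 | 0 | (no moves)
Reachable graph of Q (6 states):
  n0 = a.(0 | 0) | b.a.0 | =a=> n1, =b=> n2
  n1 = 0 | 0 | b.a.0 | =b=> n3
  n2 = a.(0 | 0) | a.0 | =a=> n3, =a=> n4
  n3 = 0 | 0 | a.0 | =a=> n5
  n4 = a.(0 | 0) | 0 | =a=> n5
  n5 = 0 | 0 | 0 | (no moves)
Coarsest stable partition (strong bisimilarity classes):
  B0 = {m0, n1}
  B1 = {m1, n3, n4}
  B2 = {m2, n5}
  B3 = {n0}
  B4 = {n2}
m0 ∈ B0, n0 ∈ B3 → different blocks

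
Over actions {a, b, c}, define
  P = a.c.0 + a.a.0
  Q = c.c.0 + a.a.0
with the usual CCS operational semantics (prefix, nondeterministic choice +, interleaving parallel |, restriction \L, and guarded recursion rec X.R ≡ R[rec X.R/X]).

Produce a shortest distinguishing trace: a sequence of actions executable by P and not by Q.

ac

LTS(P): 4 reachable states
  m0 = a.c.0 + a.a.0 has moves —a→ m1, —a→ m2
  m1 = a.0 has moves —a→ m3
  m2 = c.0 has moves —c→ m3
  m3 = 0 has moves (no moves)
LTS(Q): 4 reachable states
  n0 = c.c.0 + a.a.0 has moves —a→ n1, —c→ n2
  n1 = a.0 has moves —a→ n3
  n2 = c.0 has moves —c→ n3
  n3 = 0 has moves (no moves)
Run σ = ⟨ac⟩ on P: start {m0}
  [1] a ⇒ {m1, m2}
  [2] c ⇒ {m3}
  P completes σ.
Run σ = ⟨ac⟩ on Q: start {n0}
  [1] a ⇒ {n1}
  [2] c ⇒ no successor for Q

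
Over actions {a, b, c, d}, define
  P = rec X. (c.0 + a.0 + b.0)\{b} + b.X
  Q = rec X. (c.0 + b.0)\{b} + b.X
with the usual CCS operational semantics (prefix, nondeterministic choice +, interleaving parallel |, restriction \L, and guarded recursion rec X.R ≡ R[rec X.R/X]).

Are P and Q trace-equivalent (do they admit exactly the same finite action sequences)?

LTS(P): 2 reachable states
  s0 = rec X. (c.0 + a.0 + b.0)\{b} + b.X has moves =a=> s1, =b=> s0, =c=> s1
  s1 = 0\{b} has moves stopped
LTS(Q): 2 reachable states
  t0 = rec X. (c.0 + b.0)\{b} + b.X has moves =b=> t0, =c=> t1
  t1 = 0\{b} has moves stopped
Executing a from P (initial set {s0}):
  step 1 (a): {s1}
  P completes σ.
Executing a from Q (initial set {t0}):
  step 1 (a): ∅ (Q stuck)

traces(P) ≠ traces(Q) — witness ⟨a⟩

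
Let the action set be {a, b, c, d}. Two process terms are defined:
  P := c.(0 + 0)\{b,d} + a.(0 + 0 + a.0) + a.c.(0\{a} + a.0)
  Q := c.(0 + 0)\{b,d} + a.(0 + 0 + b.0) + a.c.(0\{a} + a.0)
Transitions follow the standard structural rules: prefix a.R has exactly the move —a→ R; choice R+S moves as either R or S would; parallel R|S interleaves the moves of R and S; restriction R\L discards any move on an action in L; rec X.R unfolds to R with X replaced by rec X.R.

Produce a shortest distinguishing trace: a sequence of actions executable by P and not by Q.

aa

P's transition system — 6 states:
  u0 = c.(0 + 0)\{b,d} + a.(0 + 0 + a.0) + a.c.(0\{a} + a.0) ⊢ =a=> u1, =a=> u2, =c=> u3
  u1 = 0 + 0 + a.0 ⊢ =a=> u4
  u2 = c.(0\{a} + a.0) ⊢ =c=> u5
  u3 = (0 + 0)\{b,d} ⊢ deadlocked
  u4 = 0 ⊢ deadlocked
  u5 = 0\{a} + a.0 ⊢ =a=> u4
Q's transition system — 6 states:
  v0 = c.(0 + 0)\{b,d} + a.(0 + 0 + b.0) + a.c.(0\{a} + a.0) ⊢ =a=> v1, =a=> v2, =c=> v3
  v1 = 0 + 0 + b.0 ⊢ =b=> v4
  v2 = c.(0\{a} + a.0) ⊢ =c=> v5
  v3 = (0 + 0)\{b,d} ⊢ deadlocked
  v4 = 0 ⊢ deadlocked
  v5 = 0\{a} + a.0 ⊢ =a=> v4
Trace ⟨aa⟩ through P, begin at {u0}:
  [1] a ⇒ {u1, u2}
  [2] a ⇒ {u4}
  — P admits the full trace.
Trace ⟨aa⟩ through Q, begin at {v0}:
  [1] a ⇒ {v1, v2}
  [2] a ⇒ no successor for Q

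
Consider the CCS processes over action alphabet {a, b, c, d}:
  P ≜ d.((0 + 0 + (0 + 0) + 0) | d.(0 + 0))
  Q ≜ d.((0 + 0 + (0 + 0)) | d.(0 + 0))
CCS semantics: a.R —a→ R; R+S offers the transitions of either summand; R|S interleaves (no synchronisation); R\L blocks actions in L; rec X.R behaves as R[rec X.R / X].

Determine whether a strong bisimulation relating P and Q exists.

P's transition system — 3 states:
  p0 = d.((0 + 0 + (0 + 0) + 0) | d.(0 + 0)) | ··d··> p1
  p1 = (0 + 0 + (0 + 0) + 0) | d.(0 + 0) | ··d··> p2
  p2 = (0 + 0 + (0 + 0) + 0) | (0 + 0) | stopped
Q's transition system — 3 states:
  q0 = d.((0 + 0 + (0 + 0)) | d.(0 + 0)) | ··d··> q1
  q1 = (0 + 0 + (0 + 0)) | d.(0 + 0) | ··d··> q2
  q2 = (0 + 0 + (0 + 0)) | (0 + 0) | stopped
Bisimilarity quotient blocks:
  B0 = {p0, q0}
  B1 = {p1, q1}
  B2 = {p2, q2}
p0 ∈ B0, q0 ∈ B0 → same block

P ~ Q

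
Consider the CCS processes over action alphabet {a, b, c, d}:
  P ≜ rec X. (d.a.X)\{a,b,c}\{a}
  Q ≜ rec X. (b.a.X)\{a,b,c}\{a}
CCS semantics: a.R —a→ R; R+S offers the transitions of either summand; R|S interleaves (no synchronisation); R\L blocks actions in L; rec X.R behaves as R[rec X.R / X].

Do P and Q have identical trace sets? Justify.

traces(P) ≠ traces(Q) — witness ⟨d⟩

P's transition system — 2 states:
  p0 = rec X. (d.a.X)\{a,b,c}\{a} ⊢ --d--▸ p1
  p1 = (a.(rec X. (d.a.X)\{a,b,c}\{a}))\{a,b,c}\{a} ⊢ (no moves)
Q's transition system — 1 states:
  q0 = rec X. (b.a.X)\{a,b,c}\{a} ⊢ (no moves)
Run σ = ⟨d⟩ on P: start {p0}
  after d @ step 1: {p1}
  ✓ P
Run σ = ⟨d⟩ on Q: start {q0}
  after d @ step 1: ∅ (Q stuck)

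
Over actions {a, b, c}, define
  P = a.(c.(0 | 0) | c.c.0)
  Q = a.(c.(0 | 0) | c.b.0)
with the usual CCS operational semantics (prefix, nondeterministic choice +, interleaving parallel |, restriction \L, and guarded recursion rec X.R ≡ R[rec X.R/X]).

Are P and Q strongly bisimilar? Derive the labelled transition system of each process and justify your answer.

P's transition system — 7 states:
  p0 = a.(c.(0 | 0) | c.c.0) :: --a--▸ p1
  p1 = c.(0 | 0) | c.c.0 :: --c--▸ p2, --c--▸ p3
  p2 = 0 | 0 | c.c.0 :: --c--▸ p4
  p3 = c.(0 | 0) | c.0 :: --c--▸ p4, --c--▸ p5
  p4 = 0 | 0 | c.0 :: --c--▸ p6
  p5 = c.(0 | 0) | 0 :: --c--▸ p6
  p6 = 0 | 0 | 0 :: deadlocked
Q's transition system — 7 states:
  q0 = a.(c.(0 | 0) | c.b.0) :: --a--▸ q1
  q1 = c.(0 | 0) | c.b.0 :: --c--▸ q2, --c--▸ q3
  q2 = 0 | 0 | c.b.0 :: --c--▸ q4
  q3 = c.(0 | 0) | b.0 :: --b--▸ q5, --c--▸ q4
  q4 = 0 | 0 | b.0 :: --b--▸ q6
  q5 = c.(0 | 0) | 0 :: --c--▸ q6
  q6 = 0 | 0 | 0 :: deadlocked
Coarsest stable partition (strong bisimilarity classes):
  B0 = {p0}
  B1 = {p1}
  B2 = {p2, p3}
  B3 = {p4, p5, q5}
  B4 = {p6, q6}
  B5 = {q0}
  B6 = {q1}
  B7 = {q2}
  B8 = {q4}
  B9 = {q3}
p0 ∈ B0, q0 ∈ B5 → different blocks

NO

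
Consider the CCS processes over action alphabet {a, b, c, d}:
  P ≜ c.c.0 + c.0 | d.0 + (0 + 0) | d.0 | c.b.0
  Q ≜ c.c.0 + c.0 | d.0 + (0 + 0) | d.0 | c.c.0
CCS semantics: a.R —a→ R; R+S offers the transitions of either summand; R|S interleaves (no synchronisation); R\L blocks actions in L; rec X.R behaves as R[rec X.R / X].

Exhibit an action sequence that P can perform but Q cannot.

LTS(P): 11 reachable states
  p0 = c.c.0 + c.0 | d.0 + (0 + 0) | d.0 | c.b.0 :: --c--▸ p1, --c--▸ p2, --c--▸ p3, --d--▸ p4, --d--▸ p5
  p1 = (0 + 0) | d.0 | b.0 :: --b--▸ p6, --d--▸ p7
  p2 = 0 | d.0 :: --d--▸ p8
  p3 = c.0 :: --c--▸ p9
  p4 = (0 + 0) | 0 | c.b.0 :: --c--▸ p7
  p5 = c.0 | 0 :: --c--▸ p8
  p6 = (0 + 0) | d.0 | 0 :: --d--▸ p10
  p7 = (0 + 0) | 0 | b.0 :: --b--▸ p10
  p8 = 0 | 0 :: deadlocked
  p9 = 0 :: deadlocked
  p10 = (0 + 0) | 0 | 0 :: deadlocked
LTS(Q): 11 reachable states
  q0 = c.c.0 + c.0 | d.0 + (0 + 0) | d.0 | c.c.0 :: --c--▸ q1, --c--▸ q2, --c--▸ q3, --d--▸ q4, --d--▸ q5
  q1 = (0 + 0) | d.0 | c.0 :: --c--▸ q6, --d--▸ q7
  q2 = 0 | d.0 :: --d--▸ q8
  q3 = c.0 :: --c--▸ q9
  q4 = (0 + 0) | 0 | c.c.0 :: --c--▸ q7
  q5 = c.0 | 0 :: --c--▸ q8
  q6 = (0 + 0) | d.0 | 0 :: --d--▸ q10
  q7 = (0 + 0) | 0 | c.0 :: --c--▸ q10
  q8 = 0 | 0 :: deadlocked
  q9 = 0 :: deadlocked
  q10 = (0 + 0) | 0 | 0 :: deadlocked
Executing cb from P (initial set {p0}):
  after c @ step 1: {p1, p2, p3}
  after b @ step 2: {p6}
  — P admits the full trace.
Executing cb from Q (initial set {q0}):
  after c @ step 1: {q1, q2, q3}
  after b @ step 2: ∅ (Q stuck)

cb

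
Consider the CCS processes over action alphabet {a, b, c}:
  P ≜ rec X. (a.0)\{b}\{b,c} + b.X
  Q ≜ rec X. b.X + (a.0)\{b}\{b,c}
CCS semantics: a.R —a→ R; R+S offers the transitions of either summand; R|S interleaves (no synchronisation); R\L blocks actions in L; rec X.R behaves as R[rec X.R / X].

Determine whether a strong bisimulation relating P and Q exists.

LTS(P): 2 reachable states
  m0 = rec X. (a.0)\{b}\{b,c} + b.X :: --a--▸ m1, --b--▸ m0
  m1 = 0\{b}\{b,c} :: ·
LTS(Q): 2 reachable states
  n0 = rec X. b.X + (a.0)\{b}\{b,c} :: --a--▸ n1, --b--▸ n0
  n1 = 0\{b}\{b,c} :: ·
Bisimilarity quotient blocks:
  B0 = {m0, n0}
  B1 = {m1, n1}
m0 ∈ B0, n0 ∈ B0 → same block

bisimilar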